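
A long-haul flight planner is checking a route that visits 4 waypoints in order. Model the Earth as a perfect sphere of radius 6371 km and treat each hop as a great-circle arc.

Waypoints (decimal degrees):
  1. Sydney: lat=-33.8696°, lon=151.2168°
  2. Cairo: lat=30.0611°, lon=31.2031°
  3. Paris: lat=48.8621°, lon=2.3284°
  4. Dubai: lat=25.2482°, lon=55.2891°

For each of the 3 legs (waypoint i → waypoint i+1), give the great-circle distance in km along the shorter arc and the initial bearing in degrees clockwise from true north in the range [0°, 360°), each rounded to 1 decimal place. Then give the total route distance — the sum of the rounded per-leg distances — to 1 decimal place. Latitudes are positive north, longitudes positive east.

Leg 1: dist=14420.8 km, bearing=283.1°
Leg 2: dist=3208.4 km, bearing=318.8°
Leg 3: dist=5246.5 km, bearing=100.2°
Total: 22875.7 km

Leg 1: φ1=-0.5911360, φ2=0.5246652, Δφ=1.1158012, Δλ=-2.0946342 rad; a=sin²(Δφ/2)+cosφ1·cosφ2·sin²(Δλ/2)=0.8193140180; c=2·atan2(√a, √(1-a))=2.263510377; dist=6371·c=14420.825 ≈ 14420.8 km; running total=14420.8 km
Leg 1 bearing: y=sinΔλ·cosφ2=-0.74943432, x=cosφ1·sinφ2-sinφ1·cosφ2·cosΔλ=0.17464947; θ=atan2(y, x)=-76.8818° <0 so +360° → 283.1182° ≈ 283.1°
Leg 2: φ1=0.5246652, φ2=0.8528045, Δφ=0.3281394, Δλ=-0.5039586 rad; a=sin²(Δφ/2)+cosφ1·cosφ2·sin²(Δλ/2)=0.0620717132; c=2·atan2(√a, √(1-a))=0.503588340; dist=6371·c=3208.361 ≈ 3208.4 km; running total=17629.2 km
Leg 2 bearing: y=sinΔλ·cosφ2=-0.31768436, x=cosφ1·sinφ2-sinφ1·cosφ2·cosΔλ=0.36325186; θ=atan2(y, x)=-41.1715° <0 so +360° → 318.8285° ≈ 318.8°
Leg 3: φ1=0.8528045, φ2=0.4406642, Δφ=-0.4121403, Δλ=0.9243386 rad; a=sin²(Δφ/2)+cosφ1·cosφ2·sin²(Δλ/2)=0.1601694742; c=2·atan2(√a, √(1-a))=0.823495872; dist=6371·c=5246.492 ≈ 5246.5 km; running total=22875.7 km
Leg 3 bearing: y=sinΔλ·cosφ2=0.72196717, x=cosφ1·sinφ2-sinφ1·cosφ2·cosΔλ=-0.12970837; θ=atan2(y, x)=100.1851° ≈ 100.2°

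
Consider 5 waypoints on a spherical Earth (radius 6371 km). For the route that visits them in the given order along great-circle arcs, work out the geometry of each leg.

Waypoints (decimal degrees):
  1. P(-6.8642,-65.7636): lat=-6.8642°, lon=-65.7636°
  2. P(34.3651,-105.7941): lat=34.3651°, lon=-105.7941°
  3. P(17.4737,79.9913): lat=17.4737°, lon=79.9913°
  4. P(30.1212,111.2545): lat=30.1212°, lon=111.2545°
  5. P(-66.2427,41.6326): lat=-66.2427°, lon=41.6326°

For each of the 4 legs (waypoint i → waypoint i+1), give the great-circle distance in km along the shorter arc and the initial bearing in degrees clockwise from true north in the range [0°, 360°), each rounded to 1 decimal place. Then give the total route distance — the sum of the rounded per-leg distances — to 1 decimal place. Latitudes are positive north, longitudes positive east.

Leg 1: dist=6220.2 km, bearing=320.1°
Leg 2: dist=14218.4 km, bearing=353.0°
Leg 3: dist=3462.3 km, bearing=60.2°
Leg 4: dist=12204.0 km, bearing=203.7°
Total: 36104.9 km

Leg 1: φ1=-0.1198029, φ2=0.5997841, Δφ=0.7195870, Δλ=-0.6986640 rad; a=sin²(Δφ/2)+cosφ1·cosφ2·sin²(Δλ/2)=0.2199693312; c=2·atan2(√a, √(1-a))=0.976336490; dist=6371·c=6220.240 ≈ 6220.2 km; running total=6220.2 km
Leg 1 bearing: y=sinΔλ·cosφ2=-0.53093037, x=cosφ1·sinφ2-sinφ1·cosφ2·cosΔλ=0.63595930; θ=atan2(y, x)=-39.8568° <0 so +360° → 320.1432° ≈ 320.1°
Leg 2: φ1=0.5997841, φ2=0.3049736, Δφ=-0.2948105, Δλ=3.2425669 rad; a=sin²(Δφ/2)+cosφ1·cosφ2·sin²(Δλ/2)=0.8069327859; c=2·atan2(√a, √(1-a))=2.231744432; dist=6371·c=14218.444 ≈ 14218.4 km; running total=20438.6 km
Leg 2 bearing: y=sinΔλ·cosφ2=-0.09615122, x=cosφ1·sinφ2-sinφ1·cosφ2·cosΔλ=0.78353303; θ=atan2(y, x)=-6.9961° <0 so +360° → 353.0039° ≈ 353.0°
Leg 3: φ1=0.3049736, φ2=0.5257141, Δφ=0.2207405, Δλ=0.5456458 rad; a=sin²(Δφ/2)+cosφ1·cosφ2·sin²(Δλ/2)=0.0720341382; c=2·atan2(√a, √(1-a))=0.543446302; dist=6371·c=3462.296 ≈ 3462.3 km; running total=23900.9 km
Leg 3 bearing: y=sinΔλ·cosφ2=0.44889147, x=cosφ1·sinφ2-sinφ1·cosφ2·cosΔλ=0.25666579; θ=atan2(y, x)=60.2401° ≈ 60.2°
Leg 4: φ1=0.5257141, φ2=-1.1561532, Δφ=-1.6818673, Δλ=-1.2151314 rad; a=sin²(Δφ/2)+cosφ1·cosφ2·sin²(Δλ/2)=0.6689830730; c=2·atan2(√a, √(1-a))=1.915551372; dist=6371·c=12203.978 ≈ 12204.0 km; running total=36104.9 km
Leg 4 bearing: y=sinΔλ·cosφ2=-0.37765017, x=cosφ1·sinφ2-sinφ1·cosφ2·cosΔλ=-0.86206684; θ=atan2(y, x)=-156.3430° <0 so +360° → 203.6570° ≈ 203.7°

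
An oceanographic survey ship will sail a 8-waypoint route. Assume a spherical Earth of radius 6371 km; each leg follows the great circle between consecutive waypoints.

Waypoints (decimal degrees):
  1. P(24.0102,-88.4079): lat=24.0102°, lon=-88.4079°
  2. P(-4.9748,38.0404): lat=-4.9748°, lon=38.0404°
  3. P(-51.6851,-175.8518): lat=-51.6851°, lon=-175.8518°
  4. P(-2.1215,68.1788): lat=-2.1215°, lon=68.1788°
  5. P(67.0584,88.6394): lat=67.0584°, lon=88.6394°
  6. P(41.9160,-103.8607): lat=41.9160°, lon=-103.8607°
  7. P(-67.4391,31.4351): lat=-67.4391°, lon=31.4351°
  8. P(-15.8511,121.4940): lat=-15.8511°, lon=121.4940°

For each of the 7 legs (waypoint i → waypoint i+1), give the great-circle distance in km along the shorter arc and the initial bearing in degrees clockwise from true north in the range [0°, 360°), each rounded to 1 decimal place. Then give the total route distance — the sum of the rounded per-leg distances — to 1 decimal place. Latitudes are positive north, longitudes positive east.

Leg 1: dist=13917.7 km, bearing=78.6°
Leg 2: dist=12943.3 km, bearing=157.3°
Leg 3: dist=11566.5 km, bearing=247.8°
Leg 4: dist=7859.1 km, bearing=8.3°
Leg 5: dist=7851.3 km, bearing=9.8°
Leg 6: dist=16130.8 km, bearing=151.9°
Leg 7: dist=8385.5 km, bearing=96.3°
Total: 78654.2 km

Leg 1: φ1=0.4190570, φ2=-0.0868266, Δφ=-0.5058837, Δλ=2.2069392 rad; a=sin²(Δφ/2)+cosφ1·cosφ2·sin²(Δλ/2)=0.7879663677; c=2·atan2(√a, √(1-a))=2.184540982; dist=6371·c=13917.711 ≈ 13917.7 km; running total=13917.7 km
Leg 1 bearing: y=sinΔλ·cosφ2=0.80136306, x=cosφ1·sinφ2-sinφ1·cosφ2·cosΔλ=0.16161290; θ=atan2(y, x)=78.5980° ≈ 78.6°
Leg 2: φ1=-0.0868266, φ2=-0.9020752, Δφ=-0.8152485, Δλ=-3.7331231 rad; a=sin²(Δφ/2)+cosφ1·cosφ2·sin²(Δλ/2)=0.7223310190; c=2·atan2(√a, √(1-a))=2.031593236; dist=6371·c=12943.281 ≈ 12943.3 km; running total=26861.0 km
Leg 2 bearing: y=sinΔλ·cosφ2=0.34572248, x=cosφ1·sinφ2-sinφ1·cosφ2·cosΔλ=-0.82628787; θ=atan2(y, x)=157.2954° ≈ 157.3°
Leg 3: φ1=-0.9020752, φ2=-0.0370272, Δφ=0.8650480, Δλ=4.2591374 rad; a=sin²(Δφ/2)+cosφ1·cosφ2·sin²(Δλ/2)=0.6211267705; c=2·atan2(√a, √(1-a))=1.815484235; dist=6371·c=11566.450 ≈ 11566.5 km; running total=38427.5 km
Leg 3 bearing: y=sinΔλ·cosφ2=-0.89841182, x=cosφ1·sinφ2-sinφ1·cosφ2·cosΔλ=-0.36629144; θ=atan2(y, x)=-112.1812° <0 so +360° → 247.8188° ≈ 247.8°
Leg 4: φ1=-0.0370272, φ2=1.1703899, Δφ=1.2074170, Δλ=0.3571048 rad; a=sin²(Δφ/2)+cosφ1·cosφ2·sin²(Δλ/2)=0.3345695945; c=2·atan2(√a, √(1-a))=1.233580712; dist=6371·c=7859.143 ≈ 7859.1 km; running total=46286.6 km
Leg 4 bearing: y=sinΔλ·cosφ2=0.13625717, x=cosφ1·sinφ2-sinφ1·cosφ2·cosΔλ=0.93379072; θ=atan2(y, x)=8.3019° ≈ 8.3°
Leg 5: φ1=1.1703899, φ2=0.7315722, Δφ=-0.4388177, Δλ=-3.3597606 rad; a=sin²(Δφ/2)+cosφ1·cosφ2·sin²(Δλ/2)=0.3339893904; c=2·atan2(√a, √(1-a))=1.232350783; dist=6371·c=7851.307 ≈ 7851.3 km; running total=54137.9 km
Leg 5 bearing: y=sinΔλ·cosφ2=0.16105940, x=cosφ1·sinφ2-sinφ1·cosφ2·cosΔλ=0.92942013; θ=atan2(y, x)=9.8312° ≈ 9.8°
Leg 6: φ1=0.7315722, φ2=-1.1770343, Δφ=-1.9086065, Δλ=2.3613572 rad; a=sin²(Δφ/2)+cosφ1·cosφ2·sin²(Δλ/2)=0.9099158246; c=2·atan2(√a, √(1-a))=2.531913275; dist=6371·c=16130.819 ≈ 16130.8 km; running total=70268.7 km
Leg 6 bearing: y=sinΔλ·cosφ2=0.26988807, x=cosφ1·sinφ2-sinφ1·cosφ2·cosΔλ=-0.50501138; θ=atan2(y, x)=151.8791° ≈ 151.9°
Leg 7: φ1=-1.1770343, φ2=-0.2766539, Δφ=0.9003805, Δλ=1.5718243 rad; a=sin²(Δφ/2)+cosφ1·cosφ2·sin²(Δλ/2)=0.3740718816; c=2·atan2(√a, √(1-a))=1.316198483; dist=6371·c=8385.501 ≈ 8385.5 km; running total=78654.2 km
Leg 7 bearing: y=sinΔλ·cosφ2=0.96197427, x=cosφ1·sinφ2-sinφ1·cosφ2·cosΔλ=-0.10570690; θ=atan2(y, x)=96.2708° ≈ 96.3°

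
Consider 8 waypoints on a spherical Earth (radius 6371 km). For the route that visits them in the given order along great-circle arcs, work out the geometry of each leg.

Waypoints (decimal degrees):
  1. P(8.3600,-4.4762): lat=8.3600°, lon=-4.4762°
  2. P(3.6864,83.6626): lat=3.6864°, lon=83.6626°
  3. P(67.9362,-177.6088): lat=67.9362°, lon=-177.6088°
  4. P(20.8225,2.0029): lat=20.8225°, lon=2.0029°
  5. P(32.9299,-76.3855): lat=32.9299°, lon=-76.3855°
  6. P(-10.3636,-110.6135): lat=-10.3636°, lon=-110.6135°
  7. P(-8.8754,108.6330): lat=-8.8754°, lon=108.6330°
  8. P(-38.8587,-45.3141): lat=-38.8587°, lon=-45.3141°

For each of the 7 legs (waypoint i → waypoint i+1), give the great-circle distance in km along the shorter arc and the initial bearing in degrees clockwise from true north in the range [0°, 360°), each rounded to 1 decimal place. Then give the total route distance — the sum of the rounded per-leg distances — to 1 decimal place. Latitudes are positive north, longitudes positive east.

Leg 1: φ1=0.1459095, φ2=0.0643398, Δφ=-0.0815697, Δλ=1.5383123 rad; a=sin²(Δφ/2)+cosφ1·cosφ2·sin²(Δλ/2)=0.4792925896; c=2·atan2(√a, √(1-a))=1.529369658; dist=6371·c=9743.614 ≈ 9743.6 km; running total=9743.6 km
Leg 1 bearing: y=sinΔλ·cosφ2=0.99740444, x=cosφ1·sinφ2-sinφ1·cosφ2·cosΔλ=0.05889990; θ=atan2(y, x)=86.6204° ≈ 86.6°
Leg 2: φ1=0.0643398, φ2=1.1857104, Δφ=1.1213706, Δλ=-4.5600462 rad; a=sin²(Δφ/2)+cosφ1·cosφ2·sin²(Δλ/2)=0.4986499958; c=2·atan2(√a, √(1-a))=1.568096315; dist=6371·c=9990.342 ≈ 9990.3 km; running total=19733.9 km
Leg 2 bearing: y=sinΔλ·cosφ2=0.37128825, x=cosφ1·sinφ2-sinφ1·cosφ2·cosΔλ=0.92851373; θ=atan2(y, x)=21.7952° ≈ 21.8°
Leg 3: φ1=1.1857104, φ2=0.3634212, Δφ=-0.8222892, Δλ=3.1348155 rad; a=sin²(Δφ/2)+cosφ1·cosφ2·sin²(Δλ/2)=0.5108275072; c=2·atan2(√a, √(1-a))=1.592453034; dist=6371·c=10145.518 ≈ 10145.5 km; running total=29879.4 km
Leg 3 bearing: y=sinΔλ·cosφ2=0.00633443, x=cosφ1·sinφ2-sinφ1·cosφ2·cosΔλ=0.99974544; θ=atan2(y, x)=0.3630° ≈ 0.4°
Leg 4: φ1=0.3634212, φ2=0.5747352, Δφ=0.2113140, Δλ=-1.3681357 rad; a=sin²(Δφ/2)+cosφ1·cosφ2·sin²(Δλ/2)=0.3244277115; c=2·atan2(√a, √(1-a))=1.212003084; dist=6371·c=7721.672 ≈ 7721.7 km; running total=37601.1 km
Leg 4 bearing: y=sinΔλ·cosφ2=-0.82215887, x=cosφ1·sinφ2-sinφ1·cosφ2·cosΔλ=0.44805387; θ=atan2(y, x)=-61.4108° <0 so +360° → 298.5892° ≈ 298.6°
Leg 5: φ1=0.5747352, φ2=-0.1808789, Δφ=-0.7556141, Δλ=-0.5973913 rad; a=sin²(Δφ/2)+cosφ1·cosφ2·sin²(Δλ/2)=0.2075730434; c=2·atan2(√a, √(1-a))=0.946096382; dist=6371·c=6027.580 ≈ 6027.6 km; running total=43628.7 km
Leg 5 bearing: y=sinΔλ·cosφ2=-0.55331105, x=cosφ1·sinφ2-sinφ1·cosφ2·cosΔλ=-0.59312122; θ=atan2(y, x)=-136.9888° <0 so +360° → 223.0112° ≈ 223.0°
Leg 6: φ1=-0.1808789, φ2=-0.1549050, Δφ=0.0259740, Δλ=3.8265733 rad; a=sin²(Δφ/2)+cosφ1·cosφ2·sin²(Δλ/2)=0.8624601905; c=2·atan2(√a, √(1-a))=2.381715129; dist=6371·c=15173.907 ≈ 15173.9 km; running total=58802.6 km
Leg 6 bearing: y=sinΔλ·cosφ2=-0.62508270, x=cosφ1·sinφ2-sinφ1·cosφ2·cosΔλ=-0.28941675; θ=atan2(y, x)=-114.8444° <0 so +360° → 245.1556° ≈ 245.2°
Leg 7: φ1=-0.1549050, φ2=-0.6782123, Δφ=-0.5233073, Δλ=-2.6868838 rad; a=sin²(Δφ/2)+cosφ1·cosφ2·sin²(Δλ/2)=0.7971977583; c=2·atan2(√a, √(1-a))=2.207310083; dist=6371·c=14062.773 ≈ 14062.8 km; running total=72865.4 km
Leg 7 bearing: y=sinΔλ·cosφ2=-0.34200373, x=cosφ1·sinφ2-sinφ1·cosφ2·cosΔλ=-0.72782376; θ=atan2(y, x)=-154.8312° <0 so +360° → 205.1688° ≈ 205.2°

Leg 1: dist=9743.6 km, bearing=86.6°
Leg 2: dist=9990.3 km, bearing=21.8°
Leg 3: dist=10145.5 km, bearing=0.4°
Leg 4: dist=7721.7 km, bearing=298.6°
Leg 5: dist=6027.6 km, bearing=223.0°
Leg 6: dist=15173.9 km, bearing=245.2°
Leg 7: dist=14062.8 km, bearing=205.2°
Total: 72865.4 km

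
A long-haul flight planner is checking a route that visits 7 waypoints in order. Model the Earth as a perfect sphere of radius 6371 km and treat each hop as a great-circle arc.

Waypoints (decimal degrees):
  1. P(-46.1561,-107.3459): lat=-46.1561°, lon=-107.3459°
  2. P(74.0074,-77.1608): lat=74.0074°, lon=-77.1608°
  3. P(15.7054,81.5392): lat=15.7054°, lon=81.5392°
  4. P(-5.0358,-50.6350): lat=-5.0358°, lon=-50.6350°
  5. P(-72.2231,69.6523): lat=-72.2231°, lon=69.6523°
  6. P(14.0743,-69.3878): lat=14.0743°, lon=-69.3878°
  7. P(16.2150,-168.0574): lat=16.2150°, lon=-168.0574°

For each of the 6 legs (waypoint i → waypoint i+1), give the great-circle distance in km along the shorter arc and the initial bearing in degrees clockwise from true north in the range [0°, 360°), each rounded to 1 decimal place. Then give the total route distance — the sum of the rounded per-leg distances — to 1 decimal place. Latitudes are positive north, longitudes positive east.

Leg 1: dist=13554.0 km, bearing=9.4°
Leg 2: dist=9924.1 km, bearing=20.5°
Leg 3: dist=14664.5 km, bearing=277.4°
Leg 4: dist=10452.6 km, bearing=164.7°
Leg 5: dist=13018.5 km, bearing=225.6°
Leg 6: dist=10469.8 km, bearing=287.9°
Total: 72083.5 km

Leg 1: φ1=-0.8055759, φ2=1.2916728, Δφ=2.0972487, Δλ=0.5268294 rad; a=sin²(Δφ/2)+cosφ1·cosφ2·sin²(Δλ/2)=0.7641735173; c=2·atan2(√a, √(1-a))=2.127448820; dist=6371·c=13553.976 ≈ 13554.0 km; running total=13554.0 km
Leg 1 bearing: y=sinΔλ·cosφ2=0.13852671, x=cosφ1·sinφ2-sinφ1·cosφ2·cosΔλ=0.83765134; θ=atan2(y, x)=9.3903° ≈ 9.4°
Leg 2: φ1=1.2916728, φ2=0.2741109, Δφ=-1.0175619, Δλ=2.7698375 rad; a=sin²(Δφ/2)+cosφ1·cosφ2·sin²(Δλ/2)=0.4934476081; c=2·atan2(√a, √(1-a))=1.557691168; dist=6371·c=9924.050 ≈ 9924.1 km; running total=23478.1 km
Leg 2 bearing: y=sinΔλ·cosφ2=0.34968970, x=cosφ1·sinφ2-sinφ1·cosφ2·cosΔλ=0.93677392; θ=atan2(y, x)=20.4702° ≈ 20.5°
Leg 3: φ1=0.2741109, φ2=-0.0878913, Δφ=-0.3620022, Δλ=-2.3068750 rad; a=sin²(Δφ/2)+cosφ1·cosφ2·sin²(Δλ/2)=0.8337937737; c=2·atan2(√a, √(1-a))=2.301760158; dist=6371·c=14664.514 ≈ 14664.5 km; running total=38142.6 km
Leg 3 bearing: y=sinΔλ·cosφ2=-0.73824635, x=cosφ1·sinφ2-sinφ1·cosφ2·cosΔλ=0.09653593; θ=atan2(y, x)=-82.5501° <0 so +360° → 277.4499° ≈ 277.4°
Leg 4: φ1=-0.0878913, φ2=-1.2605309, Δφ=-1.1726396, Δλ=2.0994094 rad; a=sin²(Δφ/2)+cosφ1·cosφ2·sin²(Δλ/2)=0.5348991296; c=2·atan2(√a, √(1-a))=1.640651384; dist=6371·c=10452.590 ≈ 10452.6 km; running total=48595.2 km
Leg 4 bearing: y=sinΔλ·cosφ2=0.26363865, x=cosφ1·sinφ2-sinφ1·cosφ2·cosΔλ=-0.96209296; θ=atan2(y, x)=164.6756° ≈ 164.7°
Leg 5: φ1=-1.2605309, φ2=0.2456429, Δφ=1.5061738, Δλ=-2.4267075 rad; a=sin²(Δφ/2)+cosφ1·cosφ2·sin²(Δλ/2)=0.7276045621; c=2·atan2(√a, √(1-a))=2.043403396; dist=6371·c=13018.523 ≈ 13018.5 km; running total=61613.7 km
Leg 5 bearing: y=sinΔλ·cosφ2=-0.63585241, x=cosφ1·sinφ2-sinφ1·cosφ2·cosΔλ=-0.62327872; θ=atan2(y, x)=-134.4279° <0 so +360° → 225.5721° ≈ 225.6°
Leg 6: φ1=0.2456429, φ2=0.2830051, Δφ=0.0373623, Δλ=-1.7221094 rad; a=sin²(Δφ/2)+cosφ1·cosφ2·sin²(Δλ/2)=0.5362445106; c=2·atan2(√a, √(1-a))=1.643348983; dist=6371·c=10469.776 ≈ 10469.8 km; running total=72083.5 km
Leg 6 bearing: y=sinΔλ·cosφ2=-0.94924914, x=cosφ1·sinφ2-sinφ1·cosφ2·cosΔλ=0.30605787; θ=atan2(y, x)=-72.1296° <0 so +360° → 287.8704° ≈ 287.9°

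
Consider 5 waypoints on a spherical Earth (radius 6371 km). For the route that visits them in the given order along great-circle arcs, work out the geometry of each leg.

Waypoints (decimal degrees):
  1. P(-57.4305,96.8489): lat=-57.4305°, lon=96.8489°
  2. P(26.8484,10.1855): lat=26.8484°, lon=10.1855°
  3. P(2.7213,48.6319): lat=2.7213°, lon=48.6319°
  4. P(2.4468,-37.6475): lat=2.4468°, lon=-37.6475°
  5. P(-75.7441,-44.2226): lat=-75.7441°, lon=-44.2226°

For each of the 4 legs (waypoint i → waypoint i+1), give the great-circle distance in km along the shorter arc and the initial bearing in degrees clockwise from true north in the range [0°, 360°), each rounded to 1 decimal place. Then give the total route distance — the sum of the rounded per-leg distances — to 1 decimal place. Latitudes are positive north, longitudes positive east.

Leg 1: φ1=-1.0023513, φ2=0.4685930, Δφ=1.4709443, Δλ=-1.5125617 rad; a=sin²(Δφ/2)+cosφ1·cosφ2·sin²(Δλ/2)=0.6763267443; c=2·atan2(√a, √(1-a))=1.931201590; dist=6371·c=12303.685 ≈ 12303.7 km; running total=12303.7 km
Leg 1 bearing: y=sinΔλ·cosφ2=-0.89069220, x=cosφ1·sinφ2-sinφ1·cosφ2·cosΔλ=0.28688486; θ=atan2(y, x)=-72.1467° <0 so +360° → 287.8533° ≈ 287.9°
Leg 2: φ1=0.4685930, φ2=0.0474956, Δφ=-0.4210973, Δλ=0.6710163 rad; a=sin²(Δφ/2)+cosφ1·cosφ2·sin²(Δλ/2)=0.1402898230; c=2·atan2(√a, √(1-a))=0.767828902; dist=6371·c=4891.838 ≈ 4891.8 km; running total=17195.5 km
Leg 2 bearing: y=sinΔλ·cosφ2=0.62108105, x=cosφ1·sinφ2-sinφ1·cosφ2·cosΔλ=-0.31095447; θ=atan2(y, x)=116.5956° ≈ 116.6°
Leg 3: φ1=0.0474956, φ2=0.0427047, Δφ=-0.0047909, Δλ=-1.5058596 rad; a=sin²(Δφ/2)+cosφ1·cosφ2·sin²(Δλ/2)=0.4666071356; c=2·atan2(√a, √(1-a))=1.503960850; dist=6371·c=9581.735 ≈ 9581.7 km; running total=26777.2 km
Leg 3 bearing: y=sinΔλ·cosφ2=-0.99698257, x=cosφ1·sinφ2-sinφ1·cosφ2·cosΔλ=0.03956552; θ=atan2(y, x)=-87.7274° <0 so +360° → 272.2726° ≈ 272.3°
Leg 4: φ1=0.0427047, φ2=-1.3219839, Δφ=-1.3646887, Δλ=-0.1147571 rad; a=sin²(Δφ/2)+cosφ1·cosφ2·sin²(Δλ/2)=0.3984833526; c=2·atan2(√a, √(1-a))=1.366341579; dist=6371·c=8704.962 ≈ 8705.0 km; running total=35482.2 km
Leg 4 bearing: y=sinΔλ·cosφ2=-0.02819732, x=cosφ1·sinφ2-sinφ1·cosφ2·cosΔλ=-0.97876575; θ=atan2(y, x)=-178.3498° <0 so +360° → 181.6502° ≈ 181.7°

Leg 1: dist=12303.7 km, bearing=287.9°
Leg 2: dist=4891.8 km, bearing=116.6°
Leg 3: dist=9581.7 km, bearing=272.3°
Leg 4: dist=8705.0 km, bearing=181.7°
Total: 35482.2 km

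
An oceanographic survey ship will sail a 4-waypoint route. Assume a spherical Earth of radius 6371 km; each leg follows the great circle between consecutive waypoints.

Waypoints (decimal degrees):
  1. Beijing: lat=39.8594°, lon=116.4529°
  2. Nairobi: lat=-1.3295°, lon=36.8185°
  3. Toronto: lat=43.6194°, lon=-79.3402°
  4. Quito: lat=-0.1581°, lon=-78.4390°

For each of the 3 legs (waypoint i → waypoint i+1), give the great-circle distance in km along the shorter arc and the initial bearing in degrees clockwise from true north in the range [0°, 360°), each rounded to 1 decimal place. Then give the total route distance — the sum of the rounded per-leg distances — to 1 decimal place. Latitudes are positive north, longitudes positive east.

Leg 1: φ1=0.6956778, φ2=-0.0232042, Δφ=-0.7188819, Δλ=-1.3898825 rad; a=sin²(Δφ/2)+cosφ1·cosφ2·sin²(Δλ/2)=0.4383954183; c=2·atan2(√a, √(1-a))=1.447273285; dist=6371·c=9220.578 ≈ 9220.6 km; running total=9220.6 km
Leg 1 bearing: y=sinΔλ·cosφ2=-0.98341487, x=cosφ1·sinφ2-sinφ1·cosφ2·cosΔλ=-0.13309660; θ=atan2(y, x)=-97.7076° <0 so +360° → 262.2924° ≈ 262.3°
Leg 2: φ1=-0.0232042, φ2=0.7613021, Δφ=0.7845063, Δλ=-2.0273518 rad; a=sin²(Δφ/2)+cosφ1·cosφ2·sin²(Δλ/2)=0.6675375385; c=2·atan2(√a, √(1-a))=1.912481239; dist=6371·c=12184.418 ≈ 12184.4 km; running total=21405.0 km
Leg 2 bearing: y=sinΔλ·cosφ2=-0.64978994, x=cosφ1·sinφ2-sinφ1·cosφ2·cosΔλ=0.68227394; θ=atan2(y, x)=-43.6030° <0 so +360° → 316.3970° ≈ 316.4°
Leg 3: φ1=0.7613021, φ2=-0.0027594, Δφ=-0.7640615, Δλ=0.0157289 rad; a=sin²(Δφ/2)+cosφ1·cosφ2·sin²(Δλ/2)=0.1390287860; c=2·atan2(√a, √(1-a))=0.764190936; dist=6371·c=4868.660 ≈ 4868.7 km; running total=26273.7 km
Leg 3 bearing: y=sinΔλ·cosφ2=0.01572820, x=cosφ1·sinφ2-sinφ1·cosφ2·cosΔλ=-0.69177435; θ=atan2(y, x)=178.6975° ≈ 178.7°

Leg 1: dist=9220.6 km, bearing=262.3°
Leg 2: dist=12184.4 km, bearing=316.4°
Leg 3: dist=4868.7 km, bearing=178.7°
Total: 26273.7 km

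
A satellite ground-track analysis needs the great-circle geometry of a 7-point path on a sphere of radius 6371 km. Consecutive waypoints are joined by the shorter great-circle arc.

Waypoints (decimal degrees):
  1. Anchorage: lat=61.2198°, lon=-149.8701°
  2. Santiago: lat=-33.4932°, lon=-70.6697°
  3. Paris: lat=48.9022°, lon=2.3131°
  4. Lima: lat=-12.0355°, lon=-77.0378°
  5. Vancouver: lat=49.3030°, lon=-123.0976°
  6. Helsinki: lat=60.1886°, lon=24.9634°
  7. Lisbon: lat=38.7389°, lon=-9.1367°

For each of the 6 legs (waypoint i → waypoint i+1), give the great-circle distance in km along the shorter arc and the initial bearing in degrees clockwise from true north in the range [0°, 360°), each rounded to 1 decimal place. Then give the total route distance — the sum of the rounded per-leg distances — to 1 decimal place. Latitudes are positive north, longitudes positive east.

Leg 1: dist=12688.1 km, bearing=116.2°
Leg 2: dist=11653.1 km, bearing=40.6°
Leg 3: dist=10251.8 km, bearing=254.1°
Leg 4: dist=8170.1 km, bearing=330.7°
Leg 5: dist=7505.2 km, bearing=16.5°
Leg 6: dist=3360.8 km, bearing=240.3°
Total: 53629.1 km

Leg 1: φ1=1.0684871, φ2=-0.5845666, Δφ=-1.6530537, Δλ=1.3823077 rad; a=sin²(Δφ/2)+cosφ1·cosφ2·sin²(Δλ/2)=0.7042195548; c=2·atan2(√a, √(1-a))=1.991539704; dist=6371·c=12688.099 ≈ 12688.1 km; running total=12688.1 km
Leg 1 bearing: y=sinΔλ·cosφ2=0.81918084, x=cosφ1·sinφ2-sinφ1·cosφ2·cosΔλ=-0.40264158; θ=atan2(y, x)=116.1749° ≈ 116.2°
Leg 2: φ1=-0.5845666, φ2=0.8535044, Δφ=1.4380710, Δλ=1.2737902 rad; a=sin²(Δφ/2)+cosφ1·cosφ2·sin²(Δλ/2)=0.6277124155; c=2·atan2(√a, √(1-a))=1.829083411; dist=6371·c=11653.090 ≈ 11653.1 km; running total=24341.2 km
Leg 2 bearing: y=sinΔλ·cosφ2=0.62856568, x=cosφ1·sinφ2-sinφ1·cosφ2·cosΔλ=0.73461782; θ=atan2(y, x)=40.5515° ≈ 40.6°
Leg 3: φ1=0.8535044, φ2=-0.2100591, Δφ=-1.0635635, Δλ=-1.3849345 rad; a=sin²(Δφ/2)+cosφ1·cosφ2·sin²(Δλ/2)=0.5191666628; c=2·atan2(√a, √(1-a))=1.609139047; dist=6371·c=10251.825 ≈ 10251.8 km; running total=34593.0 km
Leg 3 bearing: y=sinΔλ·cosφ2=-0.96117452, x=cosφ1·sinφ2-sinφ1·cosφ2·cosΔλ=-0.27326562; θ=atan2(y, x)=-105.8707° <0 so +360° → 254.1293° ≈ 254.1°
Leg 4: φ1=-0.2100591, φ2=0.8604997, Δφ=1.0705588, Δλ=-0.8038952 rad; a=sin²(Δφ/2)+cosφ1·cosφ2·sin²(Δλ/2)=0.3577845994; c=2·atan2(√a, √(1-a))=1.282383673; dist=6371·c=8170.066 ≈ 8170.1 km; running total=42763.1 km
Leg 4 bearing: y=sinΔλ·cosφ2=-0.46952428, x=cosφ1·sinφ2-sinφ1·cosφ2·cosΔλ=0.83585051; θ=atan2(y, x)=-29.3243° <0 so +360° → 330.6757° ≈ 330.7°
Leg 5: φ1=0.8604997, φ2=1.0504892, Δφ=0.1899896, Δλ=2.5841519 rad; a=sin²(Δφ/2)+cosφ1·cosφ2·sin²(Δλ/2)=0.3086280069; c=2·atan2(√a, √(1-a))=1.178031701; dist=6371·c=7505.240 ≈ 7505.2 km; running total=50268.3 km
Leg 5 bearing: y=sinΔλ·cosφ2=0.26299855, x=cosφ1·sinφ2-sinφ1·cosφ2·cosΔλ=0.88562904; θ=atan2(y, x)=16.5394° ≈ 16.5°
Leg 6: φ1=1.0504892, φ2=0.6761214, Δφ=-0.3743679, Δλ=-0.5951590 rad; a=sin²(Δφ/2)+cosφ1·cosφ2·sin²(Δλ/2)=0.0679678505; c=2·atan2(√a, √(1-a))=0.527507762; dist=6371·c=3360.752 ≈ 3360.8 km; running total=53629.1 km
Leg 6 bearing: y=sinΔλ·cosφ2=-0.43730276, x=cosφ1·sinφ2-sinφ1·cosφ2·cosΔλ=-0.24931744; θ=atan2(y, x)=-119.6886° <0 so +360° → 240.3114° ≈ 240.3°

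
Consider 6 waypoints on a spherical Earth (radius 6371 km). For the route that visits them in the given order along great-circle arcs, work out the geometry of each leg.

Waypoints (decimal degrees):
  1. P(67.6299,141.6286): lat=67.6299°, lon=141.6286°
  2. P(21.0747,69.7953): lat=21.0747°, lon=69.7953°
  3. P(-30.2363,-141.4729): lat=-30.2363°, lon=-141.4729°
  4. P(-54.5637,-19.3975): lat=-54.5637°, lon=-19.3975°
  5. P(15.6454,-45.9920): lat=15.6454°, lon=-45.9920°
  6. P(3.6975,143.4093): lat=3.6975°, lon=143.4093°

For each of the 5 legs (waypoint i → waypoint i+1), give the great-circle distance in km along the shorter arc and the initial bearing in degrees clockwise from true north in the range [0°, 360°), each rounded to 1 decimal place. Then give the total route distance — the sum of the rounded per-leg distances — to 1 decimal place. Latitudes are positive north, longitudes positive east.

Leg 1: φ1=1.1803644, φ2=0.3678229, Δφ=-0.8125415, Δλ=-1.2537276 rad; a=sin²(Δφ/2)+cosφ1·cosφ2·sin²(Δλ/2)=0.2783760164; c=2·atan2(√a, √(1-a))=1.111577536; dist=6371·c=7081.860 ≈ 7081.9 km; running total=7081.9 km
Leg 1 bearing: y=sinΔλ·cosφ2=-0.88659994, x=cosφ1·sinφ2-sinφ1·cosφ2·cosΔλ=-0.13218086; θ=atan2(y, x)=-98.4796° <0 so +360° → 261.5204° ≈ 261.5°
Leg 2: φ1=0.3678229, φ2=-0.5277230, Δφ=-0.8955459, Δλ=-3.6873257 rad; a=sin²(Δφ/2)+cosφ1·cosφ2·sin²(Δλ/2)=0.9350724536; c=2·atan2(√a, √(1-a))=2.626292622; dist=6371·c=16732.110 ≈ 16732.1 km; running total=23814.0 km
Leg 2 bearing: y=sinΔλ·cosφ2=0.44843183, x=cosφ1·sinφ2-sinφ1·cosφ2·cosΔλ=-0.20434464; θ=atan2(y, x)=114.4981° ≈ 114.5°
Leg 3: φ1=-0.5277230, φ2=-0.9523162, Δφ=-0.4245932, Δλ=2.1306177 rad; a=sin²(Δφ/2)+cosφ1·cosφ2·sin²(Δλ/2)=0.4278593927; c=2·atan2(√a, √(1-a))=1.426009779; dist=6371·c=9085.108 ≈ 9085.1 km; running total=32899.1 km
Leg 3 bearing: y=sinΔλ·cosφ2=0.49129140, x=cosφ1·sinφ2-sinφ1·cosφ2·cosΔλ=-0.85896199; θ=atan2(y, x)=150.2322° ≈ 150.2°
Leg 4: φ1=-0.9523162, φ2=0.2730637, Δφ=1.2253800, Δλ=-0.4641616 rad; a=sin²(Δφ/2)+cosφ1·cosφ2·sin²(Δλ/2)=0.3602414278; c=2·atan2(√a, √(1-a))=1.287505155; dist=6371·c=8202.695 ≈ 8202.7 km; running total=41101.8 km
Leg 4 bearing: y=sinΔλ·cosφ2=-0.43108659, x=cosφ1·sinφ2-sinφ1·cosφ2·cosΔλ=0.85792454; θ=atan2(y, x)=-26.6784° <0 so +360° → 333.3216° ≈ 333.3°
Leg 5: φ1=0.2730637, φ2=0.0645335, Δφ=-0.2085302, Δλ=3.3056763 rad; a=sin²(Δφ/2)+cosφ1·cosφ2·sin²(Δλ/2)=0.9653231219; c=2·atan2(√a, √(1-a))=2.766971302; dist=6371·c=17628.374 ≈ 17628.4 km; running total=58730.2 km
Leg 5 bearing: y=sinΔλ·cosφ2=-0.16300833, x=cosφ1·sinφ2-sinφ1·cosφ2·cosΔλ=0.32760625; θ=atan2(y, x)=-26.4537° <0 so +360° → 333.5463° ≈ 333.5°

Leg 1: dist=7081.9 km, bearing=261.5°
Leg 2: dist=16732.1 km, bearing=114.5°
Leg 3: dist=9085.1 km, bearing=150.2°
Leg 4: dist=8202.7 km, bearing=333.3°
Leg 5: dist=17628.4 km, bearing=333.5°
Total: 58730.2 km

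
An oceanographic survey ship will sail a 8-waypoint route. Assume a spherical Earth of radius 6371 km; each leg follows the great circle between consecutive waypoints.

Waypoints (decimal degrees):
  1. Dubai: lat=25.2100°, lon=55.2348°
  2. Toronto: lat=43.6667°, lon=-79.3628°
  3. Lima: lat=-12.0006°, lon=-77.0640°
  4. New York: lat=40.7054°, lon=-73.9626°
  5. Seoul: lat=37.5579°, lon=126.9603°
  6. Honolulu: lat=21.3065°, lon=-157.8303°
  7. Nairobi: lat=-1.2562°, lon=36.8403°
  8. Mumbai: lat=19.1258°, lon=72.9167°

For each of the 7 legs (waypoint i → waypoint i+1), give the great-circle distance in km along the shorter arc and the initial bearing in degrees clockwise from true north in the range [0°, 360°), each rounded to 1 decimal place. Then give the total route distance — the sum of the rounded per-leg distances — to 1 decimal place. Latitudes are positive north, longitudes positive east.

Leg 1: dist=11066.3 km, bearing=328.5°
Leg 2: dist=6194.3 km, bearing=177.3°
Leg 3: dist=5869.3 km, bearing=3.0°
Leg 4: dist=11055.8 km, bearing=343.3°
Leg 5: dist=7315.9 km, bearing=81.0°
Leg 6: dist=17276.5 km, bearing=322.6°
Leg 7: dist=4544.0 km, bearing=58.2°
Total: 63322.1 km

Leg 1: φ1=0.4399975, φ2=0.7621277, Δφ=0.3221302, Δλ=-2.3491713 rad; a=sin²(Δφ/2)+cosφ1·cosφ2·sin²(Δλ/2)=0.5827124297; c=2·atan2(√a, √(1-a))=1.736985117; dist=6371·c=11066.332 ≈ 11066.3 km; running total=11066.3 km
Leg 1 bearing: y=sinΔλ·cosφ2=-0.51507853, x=cosφ1·sinφ2-sinφ1·cosφ2·cosΔλ=0.84102837; θ=atan2(y, x)=-31.4849° <0 so +360° → 328.5151° ≈ 328.5°
Leg 2: φ1=0.7621277, φ2=-0.2094500, Δφ=-0.9715777, Δλ=0.0401216 rad; a=sin²(Δφ/2)+cosφ1·cosφ2·sin²(Δλ/2)=0.2182859944; c=2·atan2(√a, √(1-a))=0.972267064; dist=6371·c=6194.313 ≈ 6194.3 km; running total=17260.6 km
Leg 2 bearing: y=sinΔλ·cosφ2=0.03923426, x=cosφ1·sinφ2-sinφ1·cosφ2·cosΔλ=-0.82523303; θ=atan2(y, x)=177.2780° ≈ 177.3°
Leg 3: φ1=-0.2094500, φ2=0.7104433, Δφ=0.9198932, Δλ=0.0541296 rad; a=sin²(Δφ/2)+cosφ1·cosφ2·sin²(Δλ/2)=0.1975904760; c=2·atan2(√a, √(1-a))=0.921257702; dist=6371·c=5869.333 ≈ 5869.3 km; running total=23129.9 km
Leg 3 bearing: y=sinΔλ·cosφ2=0.04101418, x=cosφ1·sinφ2-sinφ1·cosφ2·cosΔλ=0.79530608; θ=atan2(y, x)=2.9521° ≈ 3.0°
Leg 4: φ1=0.7104433, φ2=0.6555090, Δφ=-0.0549342, Δλ=3.5067661 rad; a=sin²(Δφ/2)+cosφ1·cosφ2·sin²(Δλ/2)=0.5818943669; c=2·atan2(√a, √(1-a))=1.735326365; dist=6371·c=11055.764 ≈ 11055.8 km; running total=34185.7 km
Leg 4 bearing: y=sinΔλ·cosφ2=-0.28309565, x=cosφ1·sinφ2-sinφ1·cosφ2·cosΔλ=0.94500270; θ=atan2(y, x)=-16.6767° <0 so +360° → 343.3233° ≈ 343.3°
Leg 5: φ1=0.6555090, φ2=0.3718686, Δφ=-0.2836404, Δλ=-4.9705336 rad; a=sin²(Δφ/2)+cosφ1·cosφ2·sin²(Δλ/2)=0.2949838752; c=2·atan2(√a, √(1-a))=1.148306906; dist=6371·c=7315.863 ≈ 7315.9 km; running total=41501.6 km
Leg 5 bearing: y=sinΔλ·cosφ2=0.90078005, x=cosφ1·sinφ2-sinφ1·cosφ2·cosΔλ=0.14306939; θ=atan2(y, x)=80.9752° ≈ 81.0°
Leg 6: φ1=0.3718686, φ2=-0.0219248, Δφ=-0.3937934, Δλ=3.3976429 rad; a=sin²(Δφ/2)+cosφ1·cosφ2·sin²(Δλ/2)=0.9545127460; c=2·atan2(√a, √(1-a))=2.711735987; dist=6371·c=17276.470 ≈ 17276.5 km; running total=58778.1 km
Leg 6 bearing: y=sinΔλ·cosφ2=-0.25320071, x=cosφ1·sinφ2-sinφ1·cosφ2·cosΔλ=0.33100159; θ=atan2(y, x)=-37.4143° <0 so +360° → 322.5857° ≈ 322.6°
Leg 7: φ1=-0.0219248, φ2=0.3338082, Δφ=0.3557330, Δλ=0.6296520 rad; a=sin²(Δφ/2)+cosφ1·cosφ2·sin²(Δλ/2)=0.1218736084; c=2·atan2(√a, √(1-a))=0.713229568; dist=6371·c=4543.986 ≈ 4544.0 km; running total=63322.1 km
Leg 7 bearing: y=sinΔλ·cosφ2=0.55635910, x=cosφ1·sinφ2-sinφ1·cosφ2·cosΔλ=0.34430550; θ=atan2(y, x)=58.2485° ≈ 58.2°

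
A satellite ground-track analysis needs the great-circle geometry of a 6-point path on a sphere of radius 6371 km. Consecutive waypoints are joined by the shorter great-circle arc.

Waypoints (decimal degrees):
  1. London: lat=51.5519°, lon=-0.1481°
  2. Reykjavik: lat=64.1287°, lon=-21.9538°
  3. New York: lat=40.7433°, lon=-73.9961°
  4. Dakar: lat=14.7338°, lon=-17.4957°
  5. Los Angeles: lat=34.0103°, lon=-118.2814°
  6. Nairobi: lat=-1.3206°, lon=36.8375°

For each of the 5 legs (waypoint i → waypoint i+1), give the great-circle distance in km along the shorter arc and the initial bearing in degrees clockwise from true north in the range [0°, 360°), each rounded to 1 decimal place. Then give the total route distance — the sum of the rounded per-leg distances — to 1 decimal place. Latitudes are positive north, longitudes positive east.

Leg 1: φ1=0.8997504, φ2=1.1192570, Δφ=0.2195066, Δλ=-0.3805813 rad; a=sin²(Δφ/2)+cosφ1·cosφ2·sin²(Δλ/2)=0.0217043171; c=2·atan2(√a, √(1-a))=0.295724104; dist=6371·c=1884.058 ≈ 1884.1 km; running total=1884.1 km
Leg 1 bearing: y=sinΔλ·cosφ2=-0.16208708, x=cosφ1·sinφ2-sinφ1·cosφ2·cosΔλ=0.24219979; θ=atan2(y, x)=-33.7916° <0 so +360° → 326.2084° ≈ 326.2°
Leg 2: φ1=1.1192570, φ2=0.7111047, Δφ=-0.4081522, Δλ=-0.9083095 rad; a=sin²(Δφ/2)+cosφ1·cosφ2·sin²(Δλ/2)=0.1046990011; c=2·atan2(√a, √(1-a))=0.659004827; dist=6371·c=4198.520 ≈ 4198.5 km; running total=6082.6 km
Leg 2 bearing: y=sinΔλ·cosφ2=-0.59737371, x=cosφ1·sinφ2-sinφ1·cosφ2·cosΔλ=-0.13451073; θ=atan2(y, x)=-102.6897° <0 so +360° → 257.3103° ≈ 257.3°
Leg 3: φ1=0.7111047, φ2=0.2571533, Δφ=-0.4539514, Δλ=0.9861180 rad; a=sin²(Δφ/2)+cosφ1·cosφ2·sin²(Δλ/2)=0.2147957205; c=2·atan2(√a, √(1-a))=0.963793140; dist=6371·c=6140.326 ≈ 6140.3 km; running total=12222.9 km
Leg 3 bearing: y=sinΔλ·cosφ2=0.80646962, x=cosφ1·sinφ2-sinφ1·cosφ2·cosΔλ=-0.15569466; θ=atan2(y, x)=100.9269° ≈ 100.9°
Leg 4: φ1=0.2571533, φ2=0.5935917, Δφ=0.3364384, Δλ=-1.7590423 rad; a=sin²(Δφ/2)+cosφ1·cosφ2·sin²(Δλ/2)=0.5038833373; c=2·atan2(√a, √(1-a))=1.578563079; dist=6371·c=10057.025 ≈ 10057.0 km; running total=22279.9 km
Leg 4 bearing: y=sinΔλ·cosφ2=-0.81429302, x=cosφ1·sinφ2-sinφ1·cosφ2·cosΔλ=0.58040206; θ=atan2(y, x)=-54.5199° <0 so +360° → 305.4801° ≈ 305.5°
Leg 5: φ1=0.5935917, φ2=-0.0230488, Δφ=-0.6166405, Δλ=2.7073355 rad; a=sin²(Δφ/2)+cosφ1·cosφ2·sin²(Δλ/2)=0.8823443753; c=2·atan2(√a, √(1-a))=2.441354512; dist=6371·c=15553.870 ≈ 15553.9 km; running total=37833.8 km
Leg 5 bearing: y=sinΔλ·cosφ2=0.42062483, x=cosφ1·sinφ2-sinφ1·cosφ2·cosΔλ=0.48818630; θ=atan2(y, x)=40.7484° ≈ 40.7°

Leg 1: dist=1884.1 km, bearing=326.2°
Leg 2: dist=4198.5 km, bearing=257.3°
Leg 3: dist=6140.3 km, bearing=100.9°
Leg 4: dist=10057.0 km, bearing=305.5°
Leg 5: dist=15553.9 km, bearing=40.7°
Total: 37833.8 km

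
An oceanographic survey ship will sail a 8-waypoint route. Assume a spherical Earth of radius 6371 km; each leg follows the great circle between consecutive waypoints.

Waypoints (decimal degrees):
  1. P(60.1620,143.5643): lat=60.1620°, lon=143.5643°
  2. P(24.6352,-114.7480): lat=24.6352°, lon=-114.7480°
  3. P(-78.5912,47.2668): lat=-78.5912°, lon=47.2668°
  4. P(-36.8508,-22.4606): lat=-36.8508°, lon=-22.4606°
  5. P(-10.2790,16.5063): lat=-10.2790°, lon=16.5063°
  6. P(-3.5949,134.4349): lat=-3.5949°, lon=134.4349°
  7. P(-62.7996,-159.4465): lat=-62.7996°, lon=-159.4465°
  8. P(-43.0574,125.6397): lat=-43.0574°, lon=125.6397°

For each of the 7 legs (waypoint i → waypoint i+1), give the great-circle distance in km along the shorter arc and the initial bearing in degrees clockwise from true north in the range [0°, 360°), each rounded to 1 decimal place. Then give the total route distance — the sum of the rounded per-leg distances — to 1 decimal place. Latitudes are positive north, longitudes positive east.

Leg 1: φ1=1.0500250, φ2=0.4299654, Δφ=-0.6200596, Δλ=-4.5084001 rad; a=sin²(Δφ/2)+cosφ1·cosφ2·sin²(Δλ/2)=0.3650183705; c=2·atan2(√a, √(1-a))=1.297441453; dist=6371·c=8265.999 ≈ 8266.0 km; running total=8266.0 km
Leg 1 bearing: y=sinΔλ·cosφ2=0.89013369, x=cosφ1·sinφ2-sinφ1·cosφ2·cosΔλ=0.36712648; θ=atan2(y, x)=67.5868° ≈ 67.6°
Leg 2: φ1=0.4299654, φ2=-1.3716752, Δφ=-1.8016406, Δλ=2.8276917 rad; a=sin²(Δφ/2)+cosφ1·cosφ2·sin²(Δλ/2)=0.7898102491; c=2·atan2(√a, √(1-a))=2.189059229; dist=6371·c=13946.496 ≈ 13946.5 km; running total=22212.5 km
Leg 2 bearing: y=sinΔλ·cosφ2=0.06107741, x=cosφ1·sinφ2-sinφ1·cosφ2·cosΔλ=-0.81259438; θ=atan2(y, x)=175.7015° ≈ 175.7°
Leg 3: φ1=-1.3716752, φ2=-0.6431678, Δφ=0.7285074, Δλ=-1.2169727 rad; a=sin²(Δφ/2)+cosφ1·cosφ2·sin²(Δλ/2)=0.1786364618; c=2·atan2(√a, √(1-a))=0.872743644; dist=6371·c=5560.2498 ≈ 5560.2 km; running total=27772.7 km
Leg 3 bearing: y=sinΔλ·cosφ2=-0.75063135, x=cosφ1·sinφ2-sinφ1·cosφ2·cosΔλ=0.15314856; θ=atan2(y, x)=-78.4684° <0 so +360° → 281.5316° ≈ 281.5°
Leg 4: φ1=-0.6431678, φ2=-0.1794024, Δφ=0.4637654, Δλ=0.6801007 rad; a=sin²(Δφ/2)+cosφ1·cosφ2·sin²(Δλ/2)=0.1404025304; c=2·atan2(√a, √(1-a))=0.768153384; dist=6371·c=4893.905 ≈ 4893.9 km; running total=32666.6 km
Leg 4 bearing: y=sinΔλ·cosφ2=0.61877826, x=cosφ1·sinφ2-sinφ1·cosφ2·cosΔλ=0.31602548; θ=atan2(y, x)=62.9455° ≈ 62.9°
Leg 5: φ1=-0.1794024, φ2=-0.0627428, Δφ=0.1166596, Δλ=2.0582424 rad; a=sin²(Δφ/2)+cosφ1·cosφ2·sin²(Δλ/2)=0.7243791902; c=2·atan2(√a, √(1-a))=2.036171805; dist=6371·c=12972.451 ≈ 12972.5 km; running total=45639.1 km
Leg 5 bearing: y=sinΔλ·cosφ2=0.88179343, x=cosφ1·sinφ2-sinφ1·cosφ2·cosΔλ=-0.14510775; θ=atan2(y, x)=99.3448° ≈ 99.3°
Leg 6: φ1=-0.0627428, φ2=-1.0960598, Δφ=-1.0333169, Δλ=-5.1291980 rad; a=sin²(Δφ/2)+cosφ1·cosφ2·sin²(Δλ/2)=0.3797701051; c=2·atan2(√a, √(1-a))=1.327956815; dist=6371·c=8460.413 ≈ 8460.4 km; running total=54099.5 km
Leg 6 bearing: y=sinΔλ·cosφ2=0.41796936, x=cosφ1·sinφ2-sinφ1·cosφ2·cosΔλ=-0.87605976; θ=atan2(y, x)=154.4941° ≈ 154.5°
Leg 7: φ1=-1.0960598, φ2=-0.7514934, Δφ=0.3445664, Δλ=4.9756928 rad; a=sin²(Δφ/2)+cosφ1·cosφ2·sin²(Δλ/2)=0.1529207384; c=2·atan2(√a, √(1-a))=0.803546093; dist=6371·c=5119.392 ≈ 5119.4 km; running total=59218.9 km
Leg 7 bearing: y=sinΔλ·cosφ2=-0.70548780, x=cosφ1·sinφ2-sinφ1·cosφ2·cosΔλ=-0.14293671; θ=atan2(y, x)=-101.4535° <0 so +360° → 258.5465° ≈ 258.5°

Leg 1: dist=8266.0 km, bearing=67.6°
Leg 2: dist=13946.5 km, bearing=175.7°
Leg 3: dist=5560.2 km, bearing=281.5°
Leg 4: dist=4893.9 km, bearing=62.9°
Leg 5: dist=12972.5 km, bearing=99.3°
Leg 6: dist=8460.4 km, bearing=154.5°
Leg 7: dist=5119.4 km, bearing=258.5°
Total: 59218.9 km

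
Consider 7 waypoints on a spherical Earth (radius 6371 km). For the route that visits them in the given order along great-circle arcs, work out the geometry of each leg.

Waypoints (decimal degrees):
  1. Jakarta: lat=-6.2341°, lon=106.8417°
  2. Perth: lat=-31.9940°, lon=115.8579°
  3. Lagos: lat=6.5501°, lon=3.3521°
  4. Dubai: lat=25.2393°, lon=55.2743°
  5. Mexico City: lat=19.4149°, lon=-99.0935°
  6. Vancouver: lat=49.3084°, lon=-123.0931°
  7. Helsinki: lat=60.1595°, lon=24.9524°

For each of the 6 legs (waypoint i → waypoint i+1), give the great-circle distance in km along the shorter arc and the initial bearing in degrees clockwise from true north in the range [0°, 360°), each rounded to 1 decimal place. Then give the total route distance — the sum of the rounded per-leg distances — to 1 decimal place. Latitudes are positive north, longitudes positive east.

Leg 1: φ1=-0.1088056, φ2=-0.5584006, Δφ=-0.4495951, Δλ=0.1573624 rad; a=sin²(Δφ/2)+cosφ1·cosφ2·sin²(Δλ/2)=0.0548969905; c=2·atan2(√a, √(1-a))=0.472999123; dist=6371·c=3013.477 ≈ 3013.5 km; running total=3013.5 km
Leg 1 bearing: y=sinΔλ·cosφ2=0.13290947, x=cosφ1·sinφ2-sinφ1·cosφ2·cosΔλ=-0.43573882; θ=atan2(y, x)=163.0372° ≈ 163.0°
Leg 2: φ1=-0.5584006, φ2=0.1143208, Δφ=0.6727215, Δλ=-1.9635966 rad; a=sin²(Δφ/2)+cosφ1·cosφ2·sin²(Δλ/2)=0.6914771249; c=2·atan2(√a, √(1-a))=1.963788557; dist=6371·c=12511.297 ≈ 12511.3 km; running total=15524.8 km
Leg 2 bearing: y=sinΔλ·cosφ2=-0.91781041, x=cosφ1·sinφ2-sinφ1·cosφ2·cosΔλ=-0.10473823; θ=atan2(y, x)=-96.5103° <0 so +360° → 263.4897° ≈ 263.5°
Leg 3: φ1=0.1143208, φ2=0.4405089, Δφ=0.3261881, Δλ=0.9062133 rad; a=sin²(Δφ/2)+cosφ1·cosφ2·sin²(Δλ/2)=0.1985732816; c=2·atan2(√a, √(1-a))=0.923723631; dist=6371·c=5885.043 ≈ 5885.0 km; running total=21409.8 km
Leg 3 bearing: y=sinΔλ·cosφ2=0.71202631, x=cosφ1·sinφ2-sinφ1·cosφ2·cosΔλ=0.35998093; θ=atan2(y, x)=63.1801° ≈ 63.2°
Leg 4: φ1=0.4405089, φ2=0.3388539, Δφ=-0.1016550, Δλ=-2.6942264 rad; a=sin²(Δφ/2)+cosφ1·cosφ2·sin²(Δλ/2)=0.8137038027; c=2·atan2(√a, √(1-a))=2.249015885; dist=6371·c=14328.480 ≈ 14328.5 km; running total=35738.3 km
Leg 4 bearing: y=sinΔλ·cosφ2=-0.40799367, x=cosφ1·sinφ2-sinφ1·cosφ2·cosΔλ=0.66325022; θ=atan2(y, x)=-31.5975° <0 so +360° → 328.4025° ≈ 328.4°
Leg 5: φ1=0.3388539, φ2=0.8605939, Δφ=0.5217400, Δλ=-0.4188720 rad; a=sin²(Δφ/2)+cosφ1·cosφ2·sin²(Δλ/2)=0.0931034821; c=2·atan2(√a, √(1-a))=0.620147000; dist=6371·c=3950.957 ≈ 3951.0 km; running total=39689.3 km
Leg 5 bearing: y=sinΔλ·cosφ2=-0.26518295, x=cosφ1·sinφ2-sinφ1·cosφ2·cosΔλ=0.51712561; θ=atan2(y, x)=-27.1488° <0 so +360° → 332.8512° ≈ 332.9°
Leg 6: φ1=0.8605939, φ2=1.0499814, Δφ=0.1893874, Δλ=2.5838814 rad; a=sin²(Δφ/2)+cosφ1·cosφ2·sin²(Δλ/2)=0.3087807144; c=2·atan2(√a, √(1-a))=1.178362266; dist=6371·c=7507.346 ≈ 7507.3 km; running total=47196.6 km
Leg 6 bearing: y=sinΔλ·cosφ2=0.26334587, x=cosφ1·sinφ2-sinφ1·cosφ2·cosΔλ=0.88565777; θ=atan2(y, x)=16.5596° ≈ 16.6°

Leg 1: dist=3013.5 km, bearing=163.0°
Leg 2: dist=12511.3 km, bearing=263.5°
Leg 3: dist=5885.0 km, bearing=63.2°
Leg 4: dist=14328.5 km, bearing=328.4°
Leg 5: dist=3951.0 km, bearing=332.9°
Leg 6: dist=7507.3 km, bearing=16.6°
Total: 47196.6 km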